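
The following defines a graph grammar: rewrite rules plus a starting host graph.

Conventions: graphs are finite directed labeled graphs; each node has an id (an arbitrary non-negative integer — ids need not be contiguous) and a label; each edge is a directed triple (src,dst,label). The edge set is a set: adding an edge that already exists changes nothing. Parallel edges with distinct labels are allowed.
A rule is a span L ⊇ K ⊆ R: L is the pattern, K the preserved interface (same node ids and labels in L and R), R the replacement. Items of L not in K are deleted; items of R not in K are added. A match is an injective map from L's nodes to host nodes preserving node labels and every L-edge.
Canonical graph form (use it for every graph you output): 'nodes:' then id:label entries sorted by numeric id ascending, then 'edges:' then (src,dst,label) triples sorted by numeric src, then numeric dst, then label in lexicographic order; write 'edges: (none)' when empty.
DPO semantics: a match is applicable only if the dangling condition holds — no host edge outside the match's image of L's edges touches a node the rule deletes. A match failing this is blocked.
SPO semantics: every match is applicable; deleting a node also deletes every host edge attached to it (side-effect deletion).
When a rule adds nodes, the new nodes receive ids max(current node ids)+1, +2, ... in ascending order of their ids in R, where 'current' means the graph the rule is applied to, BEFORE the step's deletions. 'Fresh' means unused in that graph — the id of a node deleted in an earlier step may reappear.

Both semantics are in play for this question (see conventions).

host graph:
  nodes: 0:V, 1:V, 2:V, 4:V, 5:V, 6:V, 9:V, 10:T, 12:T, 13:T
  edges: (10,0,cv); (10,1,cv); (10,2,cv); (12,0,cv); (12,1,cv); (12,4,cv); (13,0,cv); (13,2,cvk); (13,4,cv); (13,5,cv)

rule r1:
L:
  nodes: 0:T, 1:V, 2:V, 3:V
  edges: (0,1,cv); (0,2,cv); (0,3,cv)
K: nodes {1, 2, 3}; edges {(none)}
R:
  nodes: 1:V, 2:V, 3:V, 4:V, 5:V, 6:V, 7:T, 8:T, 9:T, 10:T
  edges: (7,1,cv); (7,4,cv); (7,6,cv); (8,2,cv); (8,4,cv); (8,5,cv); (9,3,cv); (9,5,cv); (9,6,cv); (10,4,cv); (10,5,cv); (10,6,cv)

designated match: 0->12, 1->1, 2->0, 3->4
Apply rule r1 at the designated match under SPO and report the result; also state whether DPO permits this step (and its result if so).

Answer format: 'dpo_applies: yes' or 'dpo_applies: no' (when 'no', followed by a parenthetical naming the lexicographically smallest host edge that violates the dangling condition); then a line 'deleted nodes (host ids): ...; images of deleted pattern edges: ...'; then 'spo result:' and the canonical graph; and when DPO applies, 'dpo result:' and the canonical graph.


dpo_applies: yes
deleted nodes (host ids): 12; images of deleted pattern edges: (12,0,cv); (12,1,cv); (12,4,cv)
spo result:
nodes: 0:V, 1:V, 2:V, 4:V, 5:V, 6:V, 9:V, 10:T, 13:T, 14:V, 15:V, 16:V, 17:T, 18:T, 19:T, 20:T
edges: (10,0,cv); (10,1,cv); (10,2,cv); (13,0,cv); (13,2,cvk); (13,4,cv); (13,5,cv); (17,1,cv); (17,14,cv); (17,16,cv); (18,0,cv); (18,14,cv); (18,15,cv); (19,4,cv); (19,15,cv); (19,16,cv); (20,14,cv); (20,15,cv); (20,16,cv)
dpo result:
nodes: 0:V, 1:V, 2:V, 4:V, 5:V, 6:V, 9:V, 10:T, 13:T, 14:V, 15:V, 16:V, 17:T, 18:T, 19:T, 20:T
edges: (10,0,cv); (10,1,cv); (10,2,cv); (13,0,cv); (13,2,cvk); (13,4,cv); (13,5,cv); (17,1,cv); (17,14,cv); (17,16,cv); (18,0,cv); (18,14,cv); (18,15,cv); (19,4,cv); (19,15,cv); (19,16,cv); (20,14,cv); (20,15,cv); (20,16,cv)


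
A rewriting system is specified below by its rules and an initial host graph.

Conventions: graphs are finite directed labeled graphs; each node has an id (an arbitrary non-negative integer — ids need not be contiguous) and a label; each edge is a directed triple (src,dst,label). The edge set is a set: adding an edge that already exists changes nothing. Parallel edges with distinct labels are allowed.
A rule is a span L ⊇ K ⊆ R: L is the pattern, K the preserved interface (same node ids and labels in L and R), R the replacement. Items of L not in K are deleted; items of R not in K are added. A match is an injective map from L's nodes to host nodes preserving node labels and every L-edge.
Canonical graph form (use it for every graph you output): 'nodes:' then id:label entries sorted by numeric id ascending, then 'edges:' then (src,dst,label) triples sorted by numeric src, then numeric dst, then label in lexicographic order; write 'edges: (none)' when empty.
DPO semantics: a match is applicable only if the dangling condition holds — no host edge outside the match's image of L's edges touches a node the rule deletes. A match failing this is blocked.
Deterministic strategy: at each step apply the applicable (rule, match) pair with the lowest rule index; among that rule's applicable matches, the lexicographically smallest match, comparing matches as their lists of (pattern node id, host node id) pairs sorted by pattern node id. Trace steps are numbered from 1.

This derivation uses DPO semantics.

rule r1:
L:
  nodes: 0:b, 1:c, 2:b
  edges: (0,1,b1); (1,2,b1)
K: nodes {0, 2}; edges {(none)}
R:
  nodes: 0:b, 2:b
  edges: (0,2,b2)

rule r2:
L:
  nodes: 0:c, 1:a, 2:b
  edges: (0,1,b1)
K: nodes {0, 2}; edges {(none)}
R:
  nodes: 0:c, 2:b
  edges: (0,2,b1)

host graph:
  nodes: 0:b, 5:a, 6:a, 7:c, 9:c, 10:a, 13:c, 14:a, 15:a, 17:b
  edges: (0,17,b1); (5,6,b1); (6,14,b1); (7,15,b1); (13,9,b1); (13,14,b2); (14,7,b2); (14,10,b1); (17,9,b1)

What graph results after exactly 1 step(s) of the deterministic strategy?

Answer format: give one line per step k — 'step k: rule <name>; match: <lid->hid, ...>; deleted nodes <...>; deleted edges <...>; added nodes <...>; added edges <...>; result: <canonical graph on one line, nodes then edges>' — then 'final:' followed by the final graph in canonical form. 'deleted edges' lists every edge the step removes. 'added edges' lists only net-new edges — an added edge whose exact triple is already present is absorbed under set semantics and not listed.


step 1: rule r2; match: 0->7, 1->15, 2->0; deleted nodes 15; deleted edges (7,15,b1); added nodes (none); added edges (7,0,b1); result: nodes: 0:b, 5:a, 6:a, 7:c, 9:c, 10:a, 13:c, 14:a, 17:b edges: (0,17,b1); (5,6,b1); (6,14,b1); (7,0,b1); (13,9,b1); (13,14,b2); (14,7,b2); (14,10,b1); (17,9,b1)
final:
nodes: 0:b, 5:a, 6:a, 7:c, 9:c, 10:a, 13:c, 14:a, 17:b
edges: (0,17,b1); (5,6,b1); (6,14,b1); (7,0,b1); (13,9,b1); (13,14,b2); (14,7,b2); (14,10,b1); (17,9,b1)


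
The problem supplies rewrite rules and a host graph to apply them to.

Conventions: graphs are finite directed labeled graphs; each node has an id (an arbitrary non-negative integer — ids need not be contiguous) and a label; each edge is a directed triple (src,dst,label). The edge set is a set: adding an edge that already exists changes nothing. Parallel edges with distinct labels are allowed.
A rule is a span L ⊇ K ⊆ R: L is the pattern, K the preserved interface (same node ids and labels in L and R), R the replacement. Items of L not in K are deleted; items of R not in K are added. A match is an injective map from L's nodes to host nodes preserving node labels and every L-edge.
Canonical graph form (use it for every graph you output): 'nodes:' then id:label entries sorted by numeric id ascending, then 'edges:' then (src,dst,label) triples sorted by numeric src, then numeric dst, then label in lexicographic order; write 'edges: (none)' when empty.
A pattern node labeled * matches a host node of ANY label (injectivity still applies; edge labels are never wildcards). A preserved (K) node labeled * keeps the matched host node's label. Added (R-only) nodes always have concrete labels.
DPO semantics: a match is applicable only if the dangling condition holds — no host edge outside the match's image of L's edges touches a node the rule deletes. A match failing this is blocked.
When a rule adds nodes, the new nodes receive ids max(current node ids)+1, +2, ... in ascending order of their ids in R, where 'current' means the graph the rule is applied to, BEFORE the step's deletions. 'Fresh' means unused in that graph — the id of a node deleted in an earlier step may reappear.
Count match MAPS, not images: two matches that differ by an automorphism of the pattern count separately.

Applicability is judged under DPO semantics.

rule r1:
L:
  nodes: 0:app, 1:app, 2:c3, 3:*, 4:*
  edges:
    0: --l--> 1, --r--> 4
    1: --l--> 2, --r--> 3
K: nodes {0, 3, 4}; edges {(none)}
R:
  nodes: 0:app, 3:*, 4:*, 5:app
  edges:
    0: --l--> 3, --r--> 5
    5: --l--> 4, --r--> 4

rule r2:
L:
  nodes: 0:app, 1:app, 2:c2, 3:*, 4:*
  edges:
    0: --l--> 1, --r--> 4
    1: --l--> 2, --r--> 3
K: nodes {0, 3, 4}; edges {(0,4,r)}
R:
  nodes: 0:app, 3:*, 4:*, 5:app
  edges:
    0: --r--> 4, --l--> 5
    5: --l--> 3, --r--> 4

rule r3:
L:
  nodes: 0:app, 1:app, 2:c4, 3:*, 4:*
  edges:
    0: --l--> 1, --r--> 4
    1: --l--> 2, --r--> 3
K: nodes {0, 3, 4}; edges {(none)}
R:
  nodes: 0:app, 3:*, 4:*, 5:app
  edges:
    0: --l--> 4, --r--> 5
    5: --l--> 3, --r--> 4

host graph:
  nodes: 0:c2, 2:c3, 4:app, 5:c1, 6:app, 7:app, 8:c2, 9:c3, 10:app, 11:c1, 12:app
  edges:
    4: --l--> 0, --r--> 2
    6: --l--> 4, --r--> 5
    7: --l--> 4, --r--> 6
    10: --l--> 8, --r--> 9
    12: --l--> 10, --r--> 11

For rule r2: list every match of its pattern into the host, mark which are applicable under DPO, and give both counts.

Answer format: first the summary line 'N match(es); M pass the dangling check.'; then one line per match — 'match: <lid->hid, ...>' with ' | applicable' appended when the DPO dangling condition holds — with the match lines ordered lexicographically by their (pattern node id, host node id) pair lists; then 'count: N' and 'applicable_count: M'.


3 match(es); 1 pass the dangling check.
match: 0->6, 1->4, 2->0, 3->2, 4->5
match: 0->7, 1->4, 2->0, 3->2, 4->6
match: 0->12, 1->10, 2->8, 3->9, 4->11 | applicable
count: 3
applicable_count: 1


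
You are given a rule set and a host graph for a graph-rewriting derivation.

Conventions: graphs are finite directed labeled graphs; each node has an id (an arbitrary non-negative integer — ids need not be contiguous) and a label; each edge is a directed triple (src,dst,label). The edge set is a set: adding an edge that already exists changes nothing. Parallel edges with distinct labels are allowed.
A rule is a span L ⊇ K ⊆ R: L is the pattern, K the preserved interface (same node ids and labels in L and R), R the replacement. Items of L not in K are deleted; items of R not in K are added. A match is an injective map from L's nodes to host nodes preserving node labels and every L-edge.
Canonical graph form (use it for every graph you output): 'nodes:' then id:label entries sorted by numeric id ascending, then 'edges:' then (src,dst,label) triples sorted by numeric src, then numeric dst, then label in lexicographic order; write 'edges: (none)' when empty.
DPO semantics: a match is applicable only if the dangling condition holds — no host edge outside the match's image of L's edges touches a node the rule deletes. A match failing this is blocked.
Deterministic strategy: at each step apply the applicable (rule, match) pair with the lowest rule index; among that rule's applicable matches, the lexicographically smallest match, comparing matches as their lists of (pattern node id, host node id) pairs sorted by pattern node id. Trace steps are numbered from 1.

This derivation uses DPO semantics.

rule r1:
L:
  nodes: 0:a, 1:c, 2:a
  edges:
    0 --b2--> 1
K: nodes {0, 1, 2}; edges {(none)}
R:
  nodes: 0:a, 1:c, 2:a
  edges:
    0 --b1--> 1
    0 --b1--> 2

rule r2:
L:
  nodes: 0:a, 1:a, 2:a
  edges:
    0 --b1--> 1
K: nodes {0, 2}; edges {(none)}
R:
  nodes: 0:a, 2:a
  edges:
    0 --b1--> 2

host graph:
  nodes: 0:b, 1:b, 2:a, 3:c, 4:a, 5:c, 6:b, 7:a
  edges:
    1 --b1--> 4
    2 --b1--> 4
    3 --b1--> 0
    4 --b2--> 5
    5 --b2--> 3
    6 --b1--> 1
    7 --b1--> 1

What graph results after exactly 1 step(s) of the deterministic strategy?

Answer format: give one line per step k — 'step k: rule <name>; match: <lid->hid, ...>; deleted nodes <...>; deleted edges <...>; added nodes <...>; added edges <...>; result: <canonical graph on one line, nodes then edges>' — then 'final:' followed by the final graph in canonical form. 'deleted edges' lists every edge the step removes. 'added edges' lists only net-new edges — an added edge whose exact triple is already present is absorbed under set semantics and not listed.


step 1: rule r1; match: 0->4, 1->5, 2->2; deleted nodes (none); deleted edges (4,5,b2); added nodes (none); added edges (4,2,b1); (4,5,b1); result: nodes: 0:b, 1:b, 2:a, 3:c, 4:a, 5:c, 6:b, 7:a edges: (1,4,b1); (2,4,b1); (3,0,b1); (4,2,b1); (4,5,b1); (5,3,b2); (6,1,b1); (7,1,b1)
final:
nodes: 0:b, 1:b, 2:a, 3:c, 4:a, 5:c, 6:b, 7:a
edges: (1,4,b1); (2,4,b1); (3,0,b1); (4,2,b1); (4,5,b1); (5,3,b2); (6,1,b1); (7,1,b1)


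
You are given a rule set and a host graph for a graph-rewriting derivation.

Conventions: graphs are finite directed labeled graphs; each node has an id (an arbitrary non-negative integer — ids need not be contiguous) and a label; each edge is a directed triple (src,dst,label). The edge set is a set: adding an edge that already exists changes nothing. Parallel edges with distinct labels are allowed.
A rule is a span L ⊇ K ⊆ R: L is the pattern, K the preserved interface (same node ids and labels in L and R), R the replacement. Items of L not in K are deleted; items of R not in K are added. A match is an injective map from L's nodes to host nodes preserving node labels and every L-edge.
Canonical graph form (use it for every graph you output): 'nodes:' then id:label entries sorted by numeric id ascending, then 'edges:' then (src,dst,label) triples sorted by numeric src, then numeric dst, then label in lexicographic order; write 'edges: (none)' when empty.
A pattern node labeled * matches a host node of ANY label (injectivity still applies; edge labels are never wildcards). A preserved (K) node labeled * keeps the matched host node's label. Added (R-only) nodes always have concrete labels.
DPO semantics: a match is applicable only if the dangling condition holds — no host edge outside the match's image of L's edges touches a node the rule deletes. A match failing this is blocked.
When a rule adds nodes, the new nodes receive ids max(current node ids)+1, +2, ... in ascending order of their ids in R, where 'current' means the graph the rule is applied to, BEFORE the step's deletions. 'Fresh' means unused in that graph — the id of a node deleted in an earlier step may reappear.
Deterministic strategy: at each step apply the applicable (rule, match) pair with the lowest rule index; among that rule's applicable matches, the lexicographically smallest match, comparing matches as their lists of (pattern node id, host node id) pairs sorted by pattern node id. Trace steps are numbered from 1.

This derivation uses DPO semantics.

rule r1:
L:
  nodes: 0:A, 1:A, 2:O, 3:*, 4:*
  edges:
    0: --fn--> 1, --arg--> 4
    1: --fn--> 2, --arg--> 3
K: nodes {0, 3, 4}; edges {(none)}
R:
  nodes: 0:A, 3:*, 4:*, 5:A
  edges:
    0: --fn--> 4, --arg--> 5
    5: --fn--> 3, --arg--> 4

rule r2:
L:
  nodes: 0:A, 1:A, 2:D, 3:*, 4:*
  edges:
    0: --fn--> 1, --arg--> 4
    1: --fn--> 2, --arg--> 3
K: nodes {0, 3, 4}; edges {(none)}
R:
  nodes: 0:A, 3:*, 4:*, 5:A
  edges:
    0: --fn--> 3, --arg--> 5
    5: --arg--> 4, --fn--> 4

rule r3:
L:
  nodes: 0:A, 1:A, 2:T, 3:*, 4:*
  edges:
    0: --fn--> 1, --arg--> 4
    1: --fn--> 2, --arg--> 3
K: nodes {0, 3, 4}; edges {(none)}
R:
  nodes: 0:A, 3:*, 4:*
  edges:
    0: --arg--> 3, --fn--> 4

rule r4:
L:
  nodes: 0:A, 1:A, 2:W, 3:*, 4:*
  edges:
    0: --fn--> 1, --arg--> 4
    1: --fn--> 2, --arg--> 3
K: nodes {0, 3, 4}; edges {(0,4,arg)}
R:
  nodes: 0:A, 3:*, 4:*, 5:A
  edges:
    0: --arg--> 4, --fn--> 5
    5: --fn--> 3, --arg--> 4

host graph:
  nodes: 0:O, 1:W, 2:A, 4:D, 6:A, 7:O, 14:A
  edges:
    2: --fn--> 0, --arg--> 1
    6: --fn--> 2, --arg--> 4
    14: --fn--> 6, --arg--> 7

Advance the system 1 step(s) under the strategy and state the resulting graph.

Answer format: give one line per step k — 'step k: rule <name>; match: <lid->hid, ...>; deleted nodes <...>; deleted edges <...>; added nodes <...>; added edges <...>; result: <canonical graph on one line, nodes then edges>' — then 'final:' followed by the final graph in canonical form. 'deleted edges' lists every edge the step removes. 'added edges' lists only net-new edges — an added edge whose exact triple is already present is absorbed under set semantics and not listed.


step 1: rule r1; match: 0->6, 1->2, 2->0, 3->1, 4->4; deleted nodes 0, 2; deleted edges (2,0,fn); (2,1,arg); (6,2,fn); (6,4,arg); added nodes 15; added edges (6,4,fn); (6,15,arg); (15,1,fn); (15,4,arg); result: nodes: 1:W, 4:D, 6:A, 7:O, 14:A, 15:A edges: (6,4,fn); (6,15,arg); (14,6,fn); (14,7,arg); (15,1,fn); (15,4,arg)
final:
nodes: 1:W, 4:D, 6:A, 7:O, 14:A, 15:A
edges: (6,4,fn); (6,15,arg); (14,6,fn); (14,7,arg); (15,1,fn); (15,4,arg)


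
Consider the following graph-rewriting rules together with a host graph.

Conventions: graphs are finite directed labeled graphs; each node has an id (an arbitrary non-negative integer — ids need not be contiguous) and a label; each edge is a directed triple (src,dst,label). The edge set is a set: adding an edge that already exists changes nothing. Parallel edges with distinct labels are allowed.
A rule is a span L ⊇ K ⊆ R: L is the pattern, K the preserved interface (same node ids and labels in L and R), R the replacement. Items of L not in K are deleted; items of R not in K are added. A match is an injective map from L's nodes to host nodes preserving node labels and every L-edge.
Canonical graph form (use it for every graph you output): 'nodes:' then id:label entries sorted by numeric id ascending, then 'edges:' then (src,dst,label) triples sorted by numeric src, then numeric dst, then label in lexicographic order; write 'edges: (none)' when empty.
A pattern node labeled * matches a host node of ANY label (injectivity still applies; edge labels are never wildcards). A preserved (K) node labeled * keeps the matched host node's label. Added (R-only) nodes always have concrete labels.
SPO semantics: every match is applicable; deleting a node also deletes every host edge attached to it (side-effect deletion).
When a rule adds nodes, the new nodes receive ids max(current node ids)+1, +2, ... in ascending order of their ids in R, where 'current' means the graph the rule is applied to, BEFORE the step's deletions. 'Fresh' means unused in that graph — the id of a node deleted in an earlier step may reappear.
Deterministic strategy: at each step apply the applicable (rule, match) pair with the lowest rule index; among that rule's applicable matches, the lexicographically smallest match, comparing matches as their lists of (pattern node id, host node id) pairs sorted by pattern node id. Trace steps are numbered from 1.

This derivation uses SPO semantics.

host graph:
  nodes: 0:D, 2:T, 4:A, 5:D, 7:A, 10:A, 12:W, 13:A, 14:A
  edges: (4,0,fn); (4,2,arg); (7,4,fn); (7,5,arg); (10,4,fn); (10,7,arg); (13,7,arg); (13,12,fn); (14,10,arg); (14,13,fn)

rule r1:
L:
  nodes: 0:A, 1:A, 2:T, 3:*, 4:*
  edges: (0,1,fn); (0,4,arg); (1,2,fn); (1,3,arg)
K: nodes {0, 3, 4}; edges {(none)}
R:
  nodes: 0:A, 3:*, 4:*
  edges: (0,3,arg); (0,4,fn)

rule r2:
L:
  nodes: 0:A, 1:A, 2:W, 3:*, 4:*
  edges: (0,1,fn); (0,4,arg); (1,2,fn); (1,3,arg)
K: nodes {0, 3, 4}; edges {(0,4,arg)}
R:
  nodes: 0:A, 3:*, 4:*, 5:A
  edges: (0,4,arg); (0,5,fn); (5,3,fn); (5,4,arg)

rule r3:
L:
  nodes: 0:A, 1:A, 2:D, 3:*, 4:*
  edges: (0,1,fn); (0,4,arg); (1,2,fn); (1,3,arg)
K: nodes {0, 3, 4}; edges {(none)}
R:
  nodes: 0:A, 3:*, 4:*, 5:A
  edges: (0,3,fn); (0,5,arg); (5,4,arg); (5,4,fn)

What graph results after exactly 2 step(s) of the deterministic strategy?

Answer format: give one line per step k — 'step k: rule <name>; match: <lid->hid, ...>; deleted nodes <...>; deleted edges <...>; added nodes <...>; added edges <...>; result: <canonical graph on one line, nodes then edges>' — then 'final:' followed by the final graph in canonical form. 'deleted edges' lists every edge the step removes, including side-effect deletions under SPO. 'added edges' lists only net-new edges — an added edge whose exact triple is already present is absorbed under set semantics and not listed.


step 1: rule r2; match: 0->14, 1->13, 2->12, 3->7, 4->10; deleted nodes 12, 13; deleted edges (13,7,arg); (13,12,fn); (14,13,fn); added nodes 15; added edges (14,15,fn); (15,7,fn); (15,10,arg); result: nodes: 0:D, 2:T, 4:A, 5:D, 7:A, 10:A, 14:A, 15:A edges: (4,0,fn); (4,2,arg); (7,4,fn); (7,5,arg); (10,4,fn); (10,7,arg); (14,10,arg); (14,15,fn); (15,7,fn); (15,10,arg)
step 2: rule r3; match: 0->7, 1->4, 2->0, 3->2, 4->5; deleted nodes 0, 4; deleted edges (4,0,fn); (4,2,arg); (7,4,fn); (7,5,arg); (10,4,fn); added nodes 16; added edges (7,2,fn); (7,16,arg); (16,5,arg); (16,5,fn); result: nodes: 2:T, 5:D, 7:A, 10:A, 14:A, 15:A, 16:A edges: (7,2,fn); (7,16,arg); (10,7,arg); (14,10,arg); (14,15,fn); (15,7,fn); (15,10,arg); (16,5,arg); (16,5,fn)
final:
nodes: 2:T, 5:D, 7:A, 10:A, 14:A, 15:A, 16:A
edges: (7,2,fn); (7,16,arg); (10,7,arg); (14,10,arg); (14,15,fn); (15,7,fn); (15,10,arg); (16,5,arg); (16,5,fn)


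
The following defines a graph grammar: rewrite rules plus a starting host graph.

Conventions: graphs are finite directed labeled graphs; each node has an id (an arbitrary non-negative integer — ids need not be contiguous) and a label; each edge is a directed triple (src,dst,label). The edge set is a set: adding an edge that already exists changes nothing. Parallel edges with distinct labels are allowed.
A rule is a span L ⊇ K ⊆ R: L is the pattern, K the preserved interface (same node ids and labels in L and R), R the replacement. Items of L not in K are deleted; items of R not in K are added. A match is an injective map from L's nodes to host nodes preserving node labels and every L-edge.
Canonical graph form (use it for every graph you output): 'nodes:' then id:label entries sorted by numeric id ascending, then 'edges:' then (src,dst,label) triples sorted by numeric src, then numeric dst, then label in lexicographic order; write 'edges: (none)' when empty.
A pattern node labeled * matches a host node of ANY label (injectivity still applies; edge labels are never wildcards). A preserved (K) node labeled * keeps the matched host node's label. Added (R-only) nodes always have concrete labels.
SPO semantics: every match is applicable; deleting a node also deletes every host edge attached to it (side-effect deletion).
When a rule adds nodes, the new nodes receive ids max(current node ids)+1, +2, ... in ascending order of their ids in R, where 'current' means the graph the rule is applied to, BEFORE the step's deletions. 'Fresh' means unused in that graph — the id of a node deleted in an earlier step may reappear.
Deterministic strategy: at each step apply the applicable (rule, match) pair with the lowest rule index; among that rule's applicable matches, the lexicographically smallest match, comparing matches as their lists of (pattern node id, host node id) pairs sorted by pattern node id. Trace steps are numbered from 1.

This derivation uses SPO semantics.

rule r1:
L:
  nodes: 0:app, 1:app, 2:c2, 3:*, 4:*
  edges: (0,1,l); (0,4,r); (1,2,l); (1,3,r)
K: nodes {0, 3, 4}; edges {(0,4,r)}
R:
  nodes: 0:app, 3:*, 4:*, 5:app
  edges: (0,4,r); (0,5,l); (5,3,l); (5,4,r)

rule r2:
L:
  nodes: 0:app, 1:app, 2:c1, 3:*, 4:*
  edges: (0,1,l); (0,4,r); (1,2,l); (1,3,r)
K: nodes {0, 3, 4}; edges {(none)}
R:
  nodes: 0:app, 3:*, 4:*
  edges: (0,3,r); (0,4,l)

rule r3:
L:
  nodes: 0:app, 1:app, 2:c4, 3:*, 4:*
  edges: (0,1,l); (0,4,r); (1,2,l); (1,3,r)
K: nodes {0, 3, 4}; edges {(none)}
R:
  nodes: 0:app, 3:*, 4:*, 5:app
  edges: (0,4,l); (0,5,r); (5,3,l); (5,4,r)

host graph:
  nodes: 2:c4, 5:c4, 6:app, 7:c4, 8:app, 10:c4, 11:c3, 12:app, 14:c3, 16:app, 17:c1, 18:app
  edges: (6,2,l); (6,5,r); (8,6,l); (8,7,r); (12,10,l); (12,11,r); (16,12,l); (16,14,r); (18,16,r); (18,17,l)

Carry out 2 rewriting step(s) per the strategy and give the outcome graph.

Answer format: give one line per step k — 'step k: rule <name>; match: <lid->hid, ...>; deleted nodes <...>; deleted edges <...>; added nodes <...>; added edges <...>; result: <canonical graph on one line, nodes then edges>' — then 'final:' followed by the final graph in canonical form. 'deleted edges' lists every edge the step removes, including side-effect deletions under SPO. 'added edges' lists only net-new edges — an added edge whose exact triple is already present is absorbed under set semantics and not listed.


step 1: rule r3; match: 0->8, 1->6, 2->2, 3->5, 4->7; deleted nodes 2, 6; deleted edges (6,2,l); (6,5,r); (8,6,l); (8,7,r); added nodes 19; added edges (8,7,l); (8,19,r); (19,5,l); (19,7,r); result: nodes: 5:c4, 7:c4, 8:app, 10:c4, 11:c3, 12:app, 14:c3, 16:app, 17:c1, 18:app, 19:app edges: (8,7,l); (8,19,r); (12,10,l); (12,11,r); (16,12,l); (16,14,r); (18,16,r); (18,17,l); (19,5,l); (19,7,r)
step 2: rule r3; match: 0->16, 1->12, 2->10, 3->11, 4->14; deleted nodes 10, 12; deleted edges (12,10,l); (12,11,r); (16,12,l); (16,14,r); added nodes 20; added edges (16,14,l); (16,20,r); (20,11,l); (20,14,r); result: nodes: 5:c4, 7:c4, 8:app, 11:c3, 14:c3, 16:app, 17:c1, 18:app, 19:app, 20:app edges: (8,7,l); (8,19,r); (16,14,l); (16,20,r); (18,16,r); (18,17,l); (19,5,l); (19,7,r); (20,11,l); (20,14,r)
final:
nodes: 5:c4, 7:c4, 8:app, 11:c3, 14:c3, 16:app, 17:c1, 18:app, 19:app, 20:app
edges: (8,7,l); (8,19,r); (16,14,l); (16,20,r); (18,16,r); (18,17,l); (19,5,l); (19,7,r); (20,11,l); (20,14,r)


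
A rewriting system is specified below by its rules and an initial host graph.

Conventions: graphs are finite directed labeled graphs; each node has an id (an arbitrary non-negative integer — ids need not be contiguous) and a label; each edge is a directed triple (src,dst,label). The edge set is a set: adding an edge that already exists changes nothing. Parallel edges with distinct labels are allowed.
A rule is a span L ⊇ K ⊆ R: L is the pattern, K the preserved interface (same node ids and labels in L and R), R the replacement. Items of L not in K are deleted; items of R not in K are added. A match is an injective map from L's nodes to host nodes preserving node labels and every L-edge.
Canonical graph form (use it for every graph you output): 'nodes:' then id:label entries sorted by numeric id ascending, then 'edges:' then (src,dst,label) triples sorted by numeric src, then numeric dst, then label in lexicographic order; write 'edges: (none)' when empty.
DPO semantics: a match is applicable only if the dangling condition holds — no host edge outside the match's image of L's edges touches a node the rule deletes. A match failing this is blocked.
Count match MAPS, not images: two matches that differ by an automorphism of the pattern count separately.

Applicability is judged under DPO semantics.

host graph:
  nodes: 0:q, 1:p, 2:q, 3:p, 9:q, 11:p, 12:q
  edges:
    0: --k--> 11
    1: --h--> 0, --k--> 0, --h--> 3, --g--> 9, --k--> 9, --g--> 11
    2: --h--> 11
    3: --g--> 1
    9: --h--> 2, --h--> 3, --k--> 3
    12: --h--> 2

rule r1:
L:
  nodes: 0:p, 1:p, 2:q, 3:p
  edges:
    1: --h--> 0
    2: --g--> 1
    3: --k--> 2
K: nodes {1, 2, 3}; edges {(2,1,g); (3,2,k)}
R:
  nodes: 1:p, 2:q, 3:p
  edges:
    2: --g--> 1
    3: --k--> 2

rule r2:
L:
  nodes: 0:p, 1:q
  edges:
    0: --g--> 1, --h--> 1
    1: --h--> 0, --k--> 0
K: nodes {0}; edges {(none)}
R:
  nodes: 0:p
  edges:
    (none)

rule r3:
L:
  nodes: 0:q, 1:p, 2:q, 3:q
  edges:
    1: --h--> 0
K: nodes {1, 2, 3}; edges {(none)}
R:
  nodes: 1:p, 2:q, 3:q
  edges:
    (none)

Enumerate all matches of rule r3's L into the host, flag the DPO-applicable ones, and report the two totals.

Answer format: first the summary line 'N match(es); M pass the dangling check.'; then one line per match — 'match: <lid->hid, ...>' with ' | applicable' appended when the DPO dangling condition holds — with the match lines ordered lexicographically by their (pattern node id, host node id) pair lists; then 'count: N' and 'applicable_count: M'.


6 match(es); 0 pass the dangling check.
match: 0->0, 1->1, 2->2, 3->9
match: 0->0, 1->1, 2->2, 3->12
match: 0->0, 1->1, 2->9, 3->2
match: 0->0, 1->1, 2->9, 3->12
match: 0->0, 1->1, 2->12, 3->2
match: 0->0, 1->1, 2->12, 3->9
count: 6
applicable_count: 0


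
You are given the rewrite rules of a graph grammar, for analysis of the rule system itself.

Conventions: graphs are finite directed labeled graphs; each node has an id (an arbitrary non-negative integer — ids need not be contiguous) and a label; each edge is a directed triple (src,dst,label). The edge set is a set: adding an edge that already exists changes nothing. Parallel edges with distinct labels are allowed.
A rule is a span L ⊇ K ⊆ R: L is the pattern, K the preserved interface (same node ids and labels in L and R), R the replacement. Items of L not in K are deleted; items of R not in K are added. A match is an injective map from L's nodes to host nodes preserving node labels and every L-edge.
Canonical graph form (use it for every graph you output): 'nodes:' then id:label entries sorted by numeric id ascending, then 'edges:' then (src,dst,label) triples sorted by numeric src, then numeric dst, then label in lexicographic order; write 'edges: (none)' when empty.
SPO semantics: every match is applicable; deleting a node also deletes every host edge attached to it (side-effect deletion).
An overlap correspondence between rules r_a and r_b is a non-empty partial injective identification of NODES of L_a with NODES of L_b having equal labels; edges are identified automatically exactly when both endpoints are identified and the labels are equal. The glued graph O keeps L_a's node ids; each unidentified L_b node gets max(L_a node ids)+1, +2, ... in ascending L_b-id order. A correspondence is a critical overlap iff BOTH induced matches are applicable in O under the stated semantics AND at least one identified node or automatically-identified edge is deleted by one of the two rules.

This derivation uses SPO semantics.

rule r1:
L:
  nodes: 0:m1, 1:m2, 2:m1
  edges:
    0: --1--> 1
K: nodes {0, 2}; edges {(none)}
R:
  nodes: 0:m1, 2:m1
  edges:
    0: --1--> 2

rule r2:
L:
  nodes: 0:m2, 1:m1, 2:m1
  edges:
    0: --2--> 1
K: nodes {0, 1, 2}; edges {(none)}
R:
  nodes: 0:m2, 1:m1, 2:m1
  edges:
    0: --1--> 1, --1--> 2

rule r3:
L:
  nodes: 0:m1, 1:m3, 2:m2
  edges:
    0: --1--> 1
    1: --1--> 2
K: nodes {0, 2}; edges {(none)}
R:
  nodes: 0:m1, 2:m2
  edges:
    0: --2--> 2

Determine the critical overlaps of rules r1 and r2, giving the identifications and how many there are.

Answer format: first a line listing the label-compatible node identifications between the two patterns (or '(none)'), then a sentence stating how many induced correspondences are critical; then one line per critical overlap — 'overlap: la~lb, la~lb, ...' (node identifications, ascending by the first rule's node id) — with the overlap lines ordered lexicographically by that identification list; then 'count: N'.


label-compatible node identifications between L(r1) and L(r2): 0~1, 0~2, 1~0, 2~1, 2~2
7 of the induced correspondences are critical overlaps of r1 and r2.
overlap: 0~1, 1~0
overlap: 0~1, 1~0, 2~2
overlap: 0~2, 1~0
overlap: 0~2, 1~0, 2~1
overlap: 1~0
overlap: 1~0, 2~1
overlap: 1~0, 2~2
count: 7


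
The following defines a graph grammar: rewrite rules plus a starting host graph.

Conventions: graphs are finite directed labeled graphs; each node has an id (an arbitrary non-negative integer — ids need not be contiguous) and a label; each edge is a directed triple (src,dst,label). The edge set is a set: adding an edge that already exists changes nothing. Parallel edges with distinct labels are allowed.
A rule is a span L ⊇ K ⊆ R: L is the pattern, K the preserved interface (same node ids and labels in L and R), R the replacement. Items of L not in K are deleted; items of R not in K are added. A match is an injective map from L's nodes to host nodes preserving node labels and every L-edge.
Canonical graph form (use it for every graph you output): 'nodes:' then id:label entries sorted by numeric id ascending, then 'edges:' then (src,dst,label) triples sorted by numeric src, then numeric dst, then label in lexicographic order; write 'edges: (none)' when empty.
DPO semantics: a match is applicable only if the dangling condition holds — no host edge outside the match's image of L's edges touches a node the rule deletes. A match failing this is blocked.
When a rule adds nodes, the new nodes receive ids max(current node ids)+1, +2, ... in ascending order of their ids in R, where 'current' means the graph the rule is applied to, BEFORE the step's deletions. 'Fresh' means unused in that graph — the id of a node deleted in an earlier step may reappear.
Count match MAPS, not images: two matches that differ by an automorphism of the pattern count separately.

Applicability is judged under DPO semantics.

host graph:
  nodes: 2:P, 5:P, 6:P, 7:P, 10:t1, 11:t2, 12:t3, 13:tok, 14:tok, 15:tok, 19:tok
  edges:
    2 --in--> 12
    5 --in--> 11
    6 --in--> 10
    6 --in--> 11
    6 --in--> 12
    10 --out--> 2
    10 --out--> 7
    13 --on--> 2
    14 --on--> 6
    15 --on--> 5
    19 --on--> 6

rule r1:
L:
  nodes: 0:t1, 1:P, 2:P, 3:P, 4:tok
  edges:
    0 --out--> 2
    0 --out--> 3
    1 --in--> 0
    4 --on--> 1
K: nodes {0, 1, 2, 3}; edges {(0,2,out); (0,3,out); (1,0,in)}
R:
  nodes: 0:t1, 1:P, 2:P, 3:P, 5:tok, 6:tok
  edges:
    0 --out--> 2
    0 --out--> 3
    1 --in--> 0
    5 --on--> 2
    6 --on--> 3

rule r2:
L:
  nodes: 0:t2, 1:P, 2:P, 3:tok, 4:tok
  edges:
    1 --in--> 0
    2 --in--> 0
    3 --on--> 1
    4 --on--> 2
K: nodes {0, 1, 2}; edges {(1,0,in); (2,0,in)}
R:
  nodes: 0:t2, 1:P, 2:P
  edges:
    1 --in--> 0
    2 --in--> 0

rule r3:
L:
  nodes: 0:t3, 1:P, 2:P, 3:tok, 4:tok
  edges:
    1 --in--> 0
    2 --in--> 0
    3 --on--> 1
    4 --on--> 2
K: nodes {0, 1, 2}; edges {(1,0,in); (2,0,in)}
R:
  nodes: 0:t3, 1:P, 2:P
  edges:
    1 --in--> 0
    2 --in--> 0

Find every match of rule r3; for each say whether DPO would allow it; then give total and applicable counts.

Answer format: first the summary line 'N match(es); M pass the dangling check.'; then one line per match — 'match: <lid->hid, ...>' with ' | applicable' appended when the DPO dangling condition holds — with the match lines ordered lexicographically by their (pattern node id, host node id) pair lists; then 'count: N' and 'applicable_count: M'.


4 match(es); 4 pass the dangling check.
match: 0->12, 1->2, 2->6, 3->13, 4->14 | applicable
match: 0->12, 1->2, 2->6, 3->13, 4->19 | applicable
match: 0->12, 1->6, 2->2, 3->14, 4->13 | applicable
match: 0->12, 1->6, 2->2, 3->19, 4->13 | applicable
count: 4
applicable_count: 4


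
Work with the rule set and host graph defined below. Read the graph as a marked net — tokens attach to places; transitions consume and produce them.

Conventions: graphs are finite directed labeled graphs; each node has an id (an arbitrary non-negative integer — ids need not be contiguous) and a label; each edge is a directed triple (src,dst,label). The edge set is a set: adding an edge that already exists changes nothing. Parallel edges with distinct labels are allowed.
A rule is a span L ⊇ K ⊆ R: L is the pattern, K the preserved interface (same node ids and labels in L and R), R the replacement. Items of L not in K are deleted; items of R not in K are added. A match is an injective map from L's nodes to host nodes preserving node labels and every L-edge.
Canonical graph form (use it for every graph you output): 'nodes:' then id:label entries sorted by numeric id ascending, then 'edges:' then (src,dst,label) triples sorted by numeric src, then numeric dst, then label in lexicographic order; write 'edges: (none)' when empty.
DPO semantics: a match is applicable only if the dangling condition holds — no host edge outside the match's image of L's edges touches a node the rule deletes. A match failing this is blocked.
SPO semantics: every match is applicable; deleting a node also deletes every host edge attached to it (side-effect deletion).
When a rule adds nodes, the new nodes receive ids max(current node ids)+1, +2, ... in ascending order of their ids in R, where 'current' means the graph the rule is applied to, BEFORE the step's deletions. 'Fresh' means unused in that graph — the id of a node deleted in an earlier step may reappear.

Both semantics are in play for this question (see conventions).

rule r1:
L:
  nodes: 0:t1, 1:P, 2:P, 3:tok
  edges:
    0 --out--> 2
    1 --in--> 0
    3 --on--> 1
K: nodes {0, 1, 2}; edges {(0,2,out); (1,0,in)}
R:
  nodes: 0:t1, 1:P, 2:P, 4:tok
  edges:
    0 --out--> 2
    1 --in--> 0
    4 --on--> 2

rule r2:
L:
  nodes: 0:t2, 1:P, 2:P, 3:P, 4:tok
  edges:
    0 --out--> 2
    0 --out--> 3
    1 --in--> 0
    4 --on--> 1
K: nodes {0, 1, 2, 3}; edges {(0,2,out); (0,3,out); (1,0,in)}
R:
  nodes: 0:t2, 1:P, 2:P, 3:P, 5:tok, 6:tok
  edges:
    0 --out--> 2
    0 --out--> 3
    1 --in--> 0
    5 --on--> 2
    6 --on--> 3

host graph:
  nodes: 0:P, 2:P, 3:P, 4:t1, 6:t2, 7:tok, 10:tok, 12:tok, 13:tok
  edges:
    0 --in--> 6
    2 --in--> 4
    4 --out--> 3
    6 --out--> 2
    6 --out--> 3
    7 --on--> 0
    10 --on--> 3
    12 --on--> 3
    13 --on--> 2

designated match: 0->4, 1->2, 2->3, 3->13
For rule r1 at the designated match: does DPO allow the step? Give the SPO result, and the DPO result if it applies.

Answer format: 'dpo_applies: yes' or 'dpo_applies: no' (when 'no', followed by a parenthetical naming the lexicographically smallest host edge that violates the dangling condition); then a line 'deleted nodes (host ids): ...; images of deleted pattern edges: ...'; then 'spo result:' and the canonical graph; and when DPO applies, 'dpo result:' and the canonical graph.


dpo_applies: yes
deleted nodes (host ids): 13; images of deleted pattern edges: (13,2,on)
spo result:
nodes: 0:P, 2:P, 3:P, 4:t1, 6:t2, 7:tok, 10:tok, 12:tok, 14:tok
edges: (0,6,in); (2,4,in); (4,3,out); (6,2,out); (6,3,out); (7,0,on); (10,3,on); (12,3,on); (14,3,on)
dpo result:
nodes: 0:P, 2:P, 3:P, 4:t1, 6:t2, 7:tok, 10:tok, 12:tok, 14:tok
edges: (0,6,in); (2,4,in); (4,3,out); (6,2,out); (6,3,out); (7,0,on); (10,3,on); (12,3,on); (14,3,on)


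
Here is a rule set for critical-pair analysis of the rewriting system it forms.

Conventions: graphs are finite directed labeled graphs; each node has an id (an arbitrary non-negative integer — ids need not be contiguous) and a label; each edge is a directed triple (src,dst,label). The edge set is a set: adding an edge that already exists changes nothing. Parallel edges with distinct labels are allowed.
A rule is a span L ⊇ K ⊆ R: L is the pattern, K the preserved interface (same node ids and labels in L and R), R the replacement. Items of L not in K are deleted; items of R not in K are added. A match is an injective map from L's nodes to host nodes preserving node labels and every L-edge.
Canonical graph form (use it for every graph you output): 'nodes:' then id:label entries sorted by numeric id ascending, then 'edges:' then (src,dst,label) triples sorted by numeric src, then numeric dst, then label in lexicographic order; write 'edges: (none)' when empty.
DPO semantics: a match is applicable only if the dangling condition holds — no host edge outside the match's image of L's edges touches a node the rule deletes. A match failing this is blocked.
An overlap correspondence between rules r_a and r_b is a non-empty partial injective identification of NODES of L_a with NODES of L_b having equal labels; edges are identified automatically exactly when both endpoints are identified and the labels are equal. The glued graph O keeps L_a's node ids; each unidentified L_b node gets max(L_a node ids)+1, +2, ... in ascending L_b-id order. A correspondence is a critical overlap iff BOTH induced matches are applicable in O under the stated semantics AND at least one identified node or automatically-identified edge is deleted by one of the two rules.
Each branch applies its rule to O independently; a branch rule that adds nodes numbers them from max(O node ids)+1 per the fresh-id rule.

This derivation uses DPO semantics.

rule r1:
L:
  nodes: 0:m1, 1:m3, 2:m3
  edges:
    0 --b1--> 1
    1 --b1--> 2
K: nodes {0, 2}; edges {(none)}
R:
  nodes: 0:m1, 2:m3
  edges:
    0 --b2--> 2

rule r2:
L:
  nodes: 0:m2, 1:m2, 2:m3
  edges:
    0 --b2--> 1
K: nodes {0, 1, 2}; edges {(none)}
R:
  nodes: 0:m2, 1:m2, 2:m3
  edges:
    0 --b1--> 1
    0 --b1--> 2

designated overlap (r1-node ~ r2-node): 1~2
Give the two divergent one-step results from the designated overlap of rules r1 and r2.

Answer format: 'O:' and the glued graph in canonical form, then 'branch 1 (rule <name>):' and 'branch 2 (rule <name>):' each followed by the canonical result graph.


O:
nodes: 0:m1, 1:m3, 2:m3, 3:m2, 4:m2
edges: (0,1,b1); (1,2,b1); (3,4,b2)
branch 1 (rule r1):
nodes: 0:m1, 2:m3, 3:m2, 4:m2
edges: (0,2,b2); (3,4,b2)
branch 2 (rule r2):
nodes: 0:m1, 1:m3, 2:m3, 3:m2, 4:m2
edges: (0,1,b1); (1,2,b1); (3,1,b1); (3,4,b1)
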